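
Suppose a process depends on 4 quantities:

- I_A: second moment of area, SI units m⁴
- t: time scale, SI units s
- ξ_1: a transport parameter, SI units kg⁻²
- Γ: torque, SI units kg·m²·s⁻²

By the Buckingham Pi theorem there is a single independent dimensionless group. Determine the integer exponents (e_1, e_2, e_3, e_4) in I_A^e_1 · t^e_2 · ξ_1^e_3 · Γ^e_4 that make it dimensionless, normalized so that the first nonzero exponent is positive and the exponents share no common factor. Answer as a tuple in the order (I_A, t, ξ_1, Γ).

(1, -4, -1, -2)

M: e_1·(0) + e_2·(0) + e_3·(-2) + e_4·(1) = 0
L: e_1·(4) + e_2·(0) + e_3·(0) + e_4·(2) = 0
T: e_1·(0) + e_2·(1) + e_3·(0) + e_4·(-2) = 0
Solving this homogeneous linear system for the smallest-integer solution (first nonzero entry positive) gives (1, -4, -1, -2).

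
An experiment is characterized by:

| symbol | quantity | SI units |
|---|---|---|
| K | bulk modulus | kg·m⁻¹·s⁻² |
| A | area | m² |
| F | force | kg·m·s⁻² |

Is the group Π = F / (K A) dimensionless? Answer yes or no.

yes

Sum the exponent of each base dimension across the product:
  M: −[K]_M − [A]_M + [F]_M = −(1) − (0) + (1) = 0
  L: −[K]_L − [A]_L + [F]_L = −(-1) − (2) + (1) = 0
  T: −[K]_T − [A]_T + [F]_T = −(-2) − (0) + (-2) = 0
  I: −[K]_I − [A]_I + [F]_I = −(0) − (0) + (0) = 0
All base exponents vanish — dimensionless.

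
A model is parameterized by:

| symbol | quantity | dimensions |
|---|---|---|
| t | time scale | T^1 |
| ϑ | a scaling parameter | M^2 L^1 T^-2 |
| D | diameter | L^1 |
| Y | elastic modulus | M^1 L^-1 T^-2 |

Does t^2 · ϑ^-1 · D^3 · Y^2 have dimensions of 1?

yes

Sum the exponent of each base dimension across the product:
  M: 2·[t]_M − [ϑ]_M + 3·[D]_M + 2·[Y]_M = 2·(0) − (2) + 3·(0) + 2·(1) = 0
  L: 2·[t]_L − [ϑ]_L + 3·[D]_L + 2·[Y]_L = 2·(0) − (1) + 3·(1) + 2·(-1) = 0
  T: 2·[t]_T − [ϑ]_T + 3·[D]_T + 2·[Y]_T = 2·(1) − (-2) + 3·(0) + 2·(-2) = 0
All base exponents vanish — dimensionless.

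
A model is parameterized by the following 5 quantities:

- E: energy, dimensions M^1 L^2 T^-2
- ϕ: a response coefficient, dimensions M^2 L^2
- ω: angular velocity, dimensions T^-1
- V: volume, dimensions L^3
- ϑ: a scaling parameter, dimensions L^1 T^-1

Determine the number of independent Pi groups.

2

There are 5 variables and 3 base dimensions (M, L, T).
The dimension matrix has rank 3.
Independent dimensionless groups: 5 − 3 = 2.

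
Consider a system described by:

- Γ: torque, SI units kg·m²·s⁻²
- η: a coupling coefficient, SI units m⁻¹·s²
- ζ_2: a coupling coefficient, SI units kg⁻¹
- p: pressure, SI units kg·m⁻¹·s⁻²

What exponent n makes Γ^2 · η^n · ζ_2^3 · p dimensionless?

Balance the L exponent: (-1)·n from η, plus 2·(2) + 3·(0) + (-1) = 3 from the rest, must sum to zero.
−n + 3 = 0, so n = 3.

3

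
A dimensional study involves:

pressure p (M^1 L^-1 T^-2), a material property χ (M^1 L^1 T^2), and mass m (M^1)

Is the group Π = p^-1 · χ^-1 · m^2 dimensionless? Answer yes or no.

yes

Sum the exponent of each base dimension across the product:
  M: −[p]_M − [χ]_M + 2·[m]_M = −(1) − (1) + 2·(1) = 0
  L: −[p]_L − [χ]_L + 2·[m]_L = −(-1) − (1) + 2·(0) = 0
  T: −[p]_T − [χ]_T + 2·[m]_T = −(-2) − (2) + 2·(0) = 0
All base exponents vanish — dimensionless.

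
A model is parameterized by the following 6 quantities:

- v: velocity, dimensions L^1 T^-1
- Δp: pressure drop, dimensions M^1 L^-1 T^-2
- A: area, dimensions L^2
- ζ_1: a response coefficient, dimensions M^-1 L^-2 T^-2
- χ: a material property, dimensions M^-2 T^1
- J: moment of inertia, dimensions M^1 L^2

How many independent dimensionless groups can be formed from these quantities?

3

There are 6 variables and 3 base dimensions (M, L, T).
The dimension matrix has rank 3.
Independent dimensionless groups: 6 − 3 = 3.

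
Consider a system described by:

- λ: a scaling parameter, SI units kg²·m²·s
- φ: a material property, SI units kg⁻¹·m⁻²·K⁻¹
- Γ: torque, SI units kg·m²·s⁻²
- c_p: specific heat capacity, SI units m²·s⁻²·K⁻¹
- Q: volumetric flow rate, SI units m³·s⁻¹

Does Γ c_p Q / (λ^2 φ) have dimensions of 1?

Sum the exponent of each base dimension across the product:
  M: −2·[λ]_M − [φ]_M + [Γ]_M + [c_p]_M + [Q]_M = −2·(2) − (-1) + (1) + (0) + (0) = -2
  L: −2·[λ]_L − [φ]_L + [Γ]_L + [c_p]_L + [Q]_L = −2·(2) − (-2) + (2) + (2) + (3) = 5
  T: −2·[λ]_T − [φ]_T + [Γ]_T + [c_p]_T + [Q]_T = −2·(1) − (0) + (-2) + (-2) + (-1) = -7
  Θ: −2·[λ]_Θ − [φ]_Θ + [Γ]_Θ + [c_p]_Θ + [Q]_Θ = −2·(0) − (-1) + (0) + (-1) + (0) = 0
Net dimensions [M⁻² L⁵ T⁻⁷] ≠ [1] — not dimensionless.

no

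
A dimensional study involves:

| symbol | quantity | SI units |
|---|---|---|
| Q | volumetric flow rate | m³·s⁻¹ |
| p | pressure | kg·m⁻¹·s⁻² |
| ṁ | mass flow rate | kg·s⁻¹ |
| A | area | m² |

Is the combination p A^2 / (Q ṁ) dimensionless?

yes

Sum the exponent of each base dimension across the product:
  M: −[Q]_M + [p]_M − [ṁ]_M + 2·[A]_M = −(0) + (1) − (1) + 2·(0) = 0
  L: −[Q]_L + [p]_L − [ṁ]_L + 2·[A]_L = −(3) + (-1) − (0) + 2·(2) = 0
  T: −[Q]_T + [p]_T − [ṁ]_T + 2·[A]_T = −(-1) + (-2) − (-1) + 2·(0) = 0
  Θ: −[Q]_Θ + [p]_Θ − [ṁ]_Θ + 2·[A]_Θ = −(0) + (0) − (0) + 2·(0) = 0
All base exponents vanish — dimensionless.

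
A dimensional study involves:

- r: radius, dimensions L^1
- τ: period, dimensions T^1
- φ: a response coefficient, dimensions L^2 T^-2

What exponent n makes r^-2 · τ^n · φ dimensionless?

2

Balance the T exponent: (1)·n from τ, plus −2·(0) + (-2) = -2 from the rest, must sum to zero.
n − 2 = 0, so n = 2.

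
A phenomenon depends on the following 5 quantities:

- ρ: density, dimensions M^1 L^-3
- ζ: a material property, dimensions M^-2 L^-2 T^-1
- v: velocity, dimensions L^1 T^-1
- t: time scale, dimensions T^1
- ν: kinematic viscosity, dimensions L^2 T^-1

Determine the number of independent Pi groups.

There are 5 variables and 3 base dimensions (M, L, T).
The dimension matrix has rank 3.
Independent dimensionless groups: 5 − 3 = 2.

2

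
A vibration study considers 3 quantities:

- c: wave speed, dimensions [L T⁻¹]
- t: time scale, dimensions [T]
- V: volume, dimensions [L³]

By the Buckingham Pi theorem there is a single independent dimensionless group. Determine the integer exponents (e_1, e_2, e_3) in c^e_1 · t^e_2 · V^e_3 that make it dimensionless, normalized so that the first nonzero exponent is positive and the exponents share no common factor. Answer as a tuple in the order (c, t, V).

L: e_1·(1) + e_2·(0) + e_3·(3) = 0
T: e_1·(-1) + e_2·(1) + e_3·(0) = 0
Solving this homogeneous linear system for the smallest-integer solution (first nonzero entry positive) gives (3, 3, -1).

(3, 3, -1)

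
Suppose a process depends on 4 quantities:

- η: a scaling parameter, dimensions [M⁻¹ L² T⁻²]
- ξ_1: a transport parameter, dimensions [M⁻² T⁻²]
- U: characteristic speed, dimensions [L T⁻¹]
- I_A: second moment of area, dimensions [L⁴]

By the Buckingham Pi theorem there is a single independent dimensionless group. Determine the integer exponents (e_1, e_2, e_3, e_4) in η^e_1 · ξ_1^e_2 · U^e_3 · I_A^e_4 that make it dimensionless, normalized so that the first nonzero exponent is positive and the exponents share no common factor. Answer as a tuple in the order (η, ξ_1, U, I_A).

M: e_1·(-1) + e_2·(-2) + e_3·(0) + e_4·(0) = 0
L: e_1·(2) + e_2·(0) + e_3·(1) + e_4·(4) = 0
T: e_1·(-2) + e_2·(-2) + e_3·(-1) + e_4·(0) = 0
Solving this homogeneous linear system for the smallest-integer solution (first nonzero entry positive) gives (4, -2, -4, -1).

(4, -2, -4, -1)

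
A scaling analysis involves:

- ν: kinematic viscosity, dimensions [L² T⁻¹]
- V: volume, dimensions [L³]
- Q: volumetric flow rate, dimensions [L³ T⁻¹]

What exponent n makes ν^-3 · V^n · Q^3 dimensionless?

Balance the L exponent: (3)·n from V, plus −3·(2) + 3·(3) = 3 from the rest, must sum to zero.
3n + 3 = 0, so n = -1.

-1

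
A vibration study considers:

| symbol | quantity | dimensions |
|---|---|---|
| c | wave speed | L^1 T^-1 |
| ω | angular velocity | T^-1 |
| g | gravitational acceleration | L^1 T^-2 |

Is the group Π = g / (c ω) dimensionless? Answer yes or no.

Sum the exponent of each base dimension across the product:
  L: −[c]_L − [ω]_L + [g]_L = −(1) − (0) + (1) = 0
  T: −[c]_T − [ω]_T + [g]_T = −(-1) − (-1) + (-2) = 0
All base exponents vanish — dimensionless.

yes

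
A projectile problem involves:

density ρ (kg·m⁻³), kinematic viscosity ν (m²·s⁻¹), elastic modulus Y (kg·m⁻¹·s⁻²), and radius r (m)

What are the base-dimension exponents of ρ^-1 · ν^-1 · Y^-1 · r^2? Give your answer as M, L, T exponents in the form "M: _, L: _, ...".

M: -2, L: 4, T: 3

Collect each base-dimension exponent across the product:
  M: −(1) − (0) − (1) + 2·(0) = -2
  L: −(-3) − (2) − (-1) + 2·(1) = 4
  T: −(0) − (-1) − (-2) + 2·(0) = 3
So the dimensions are [M⁻² L⁴ T³].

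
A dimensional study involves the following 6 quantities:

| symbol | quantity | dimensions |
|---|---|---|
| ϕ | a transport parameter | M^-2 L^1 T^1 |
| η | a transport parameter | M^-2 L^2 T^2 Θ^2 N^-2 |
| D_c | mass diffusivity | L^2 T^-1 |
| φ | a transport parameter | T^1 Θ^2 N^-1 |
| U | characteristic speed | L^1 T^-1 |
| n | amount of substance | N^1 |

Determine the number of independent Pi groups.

1

There are 6 variables and 5 base dimensions (M, L, T, Θ, N).
The dimension matrix has rank 5.
Independent dimensionless groups: 6 − 5 = 1.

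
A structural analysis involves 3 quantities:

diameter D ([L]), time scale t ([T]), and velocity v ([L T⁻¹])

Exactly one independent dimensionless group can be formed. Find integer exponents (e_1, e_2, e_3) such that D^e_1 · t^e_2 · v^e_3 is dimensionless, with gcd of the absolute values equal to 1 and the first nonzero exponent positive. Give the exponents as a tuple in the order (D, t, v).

(1, -1, -1)

L: e_1·(1) + e_2·(0) + e_3·(1) = 0
T: e_1·(0) + e_2·(1) + e_3·(-1) = 0
Solving this homogeneous linear system for the smallest-integer solution (first nonzero entry positive) gives (1, -1, -1).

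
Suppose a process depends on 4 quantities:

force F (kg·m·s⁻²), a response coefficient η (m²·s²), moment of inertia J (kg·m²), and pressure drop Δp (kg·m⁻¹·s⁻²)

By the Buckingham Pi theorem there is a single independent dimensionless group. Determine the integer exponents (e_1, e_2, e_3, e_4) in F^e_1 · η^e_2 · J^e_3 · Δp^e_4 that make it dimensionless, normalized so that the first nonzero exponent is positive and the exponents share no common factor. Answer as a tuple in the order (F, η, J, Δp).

(1, 2, -2, 1)

M: e_1·(1) + e_2·(0) + e_3·(1) + e_4·(1) = 0
L: e_1·(1) + e_2·(2) + e_3·(2) + e_4·(-1) = 0
T: e_1·(-2) + e_2·(2) + e_3·(0) + e_4·(-2) = 0
Solving this homogeneous linear system for the smallest-integer solution (first nonzero entry positive) gives (1, 2, -2, 1).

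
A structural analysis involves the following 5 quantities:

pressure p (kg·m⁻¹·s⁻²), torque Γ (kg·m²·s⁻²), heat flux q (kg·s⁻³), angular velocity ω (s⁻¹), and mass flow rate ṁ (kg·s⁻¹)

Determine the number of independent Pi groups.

2

There are 5 variables and 3 base dimensions (M, L, T).
The dimension matrix has rank 3.
Independent dimensionless groups: 5 − 3 = 2.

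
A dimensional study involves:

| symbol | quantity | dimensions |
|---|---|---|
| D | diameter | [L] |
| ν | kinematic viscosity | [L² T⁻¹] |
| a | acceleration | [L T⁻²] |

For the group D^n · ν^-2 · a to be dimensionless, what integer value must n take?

3

Balance the L exponent: (1)·n from D, plus −2·(2) + (1) = -3 from the rest, must sum to zero.
n − 3 = 0, so n = 3.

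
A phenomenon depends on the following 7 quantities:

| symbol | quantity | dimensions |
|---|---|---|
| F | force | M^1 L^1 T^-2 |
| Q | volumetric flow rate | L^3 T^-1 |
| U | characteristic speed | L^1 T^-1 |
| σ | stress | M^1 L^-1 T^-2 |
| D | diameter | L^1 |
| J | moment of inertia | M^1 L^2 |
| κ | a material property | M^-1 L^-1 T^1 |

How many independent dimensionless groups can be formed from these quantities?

4

There are 7 variables and 3 base dimensions (M, L, T).
The dimension matrix has rank 3.
Independent dimensionless groups: 7 − 3 = 4.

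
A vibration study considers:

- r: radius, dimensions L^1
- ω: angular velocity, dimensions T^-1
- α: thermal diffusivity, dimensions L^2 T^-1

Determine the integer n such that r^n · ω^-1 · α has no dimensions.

-2

Balance the L exponent: (1)·n from r, plus −(0) + (2) = 2 from the rest, must sum to zero.
n + 2 = 0, so n = -2.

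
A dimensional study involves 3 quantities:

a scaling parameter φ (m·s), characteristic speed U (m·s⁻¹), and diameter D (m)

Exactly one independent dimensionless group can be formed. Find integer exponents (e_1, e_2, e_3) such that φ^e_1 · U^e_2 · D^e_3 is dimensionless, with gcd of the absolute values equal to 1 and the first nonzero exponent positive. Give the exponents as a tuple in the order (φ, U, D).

L: e_1·(1) + e_2·(1) + e_3·(1) = 0
T: e_1·(1) + e_2·(-1) + e_3·(0) = 0
Solving this homogeneous linear system for the smallest-integer solution (first nonzero entry positive) gives (1, 1, -2).

(1, 1, -2)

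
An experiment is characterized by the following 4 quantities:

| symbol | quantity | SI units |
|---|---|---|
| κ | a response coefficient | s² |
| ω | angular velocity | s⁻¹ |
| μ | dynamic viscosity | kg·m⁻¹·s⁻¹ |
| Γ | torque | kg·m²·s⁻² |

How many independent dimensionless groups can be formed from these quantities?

1

There are 4 variables and 3 base dimensions (M, L, T).
The dimension matrix has rank 3.
Independent dimensionless groups: 4 − 3 = 1.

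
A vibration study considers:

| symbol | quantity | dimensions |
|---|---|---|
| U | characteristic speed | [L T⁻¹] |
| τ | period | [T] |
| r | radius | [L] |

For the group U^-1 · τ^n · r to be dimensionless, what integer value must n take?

-1

Balance the T exponent: (1)·n from τ, plus −(-1) + (0) = 1 from the rest, must sum to zero.
n + 1 = 0, so n = -1.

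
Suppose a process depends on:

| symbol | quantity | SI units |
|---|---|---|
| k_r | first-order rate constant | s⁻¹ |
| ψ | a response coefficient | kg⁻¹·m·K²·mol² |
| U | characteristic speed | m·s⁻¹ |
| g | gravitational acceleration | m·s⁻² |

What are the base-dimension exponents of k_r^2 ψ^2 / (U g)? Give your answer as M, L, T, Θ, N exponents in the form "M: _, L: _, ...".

Collect each base-dimension exponent across the product:
  M: 2·(0) + 2·(-1) − (0) − (0) = -2
  L: 2·(0) + 2·(1) − (1) − (1) = 0
  T: 2·(-1) + 2·(0) − (-1) − (-2) = 1
  Θ: 2·(0) + 2·(2) − (0) − (0) = 4
  N: 2·(0) + 2·(2) − (0) − (0) = 4
So the dimensions are [M⁻² T Θ⁴ N⁴].

M: -2, L: 0, T: 1, Θ: 4, N: 4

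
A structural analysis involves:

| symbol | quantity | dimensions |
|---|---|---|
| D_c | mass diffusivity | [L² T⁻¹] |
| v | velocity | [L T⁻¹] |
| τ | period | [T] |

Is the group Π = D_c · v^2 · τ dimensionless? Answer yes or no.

no

Sum the exponent of each base dimension across the product:
  L: [D_c]_L + 2·[v]_L + [τ]_L = (2) + 2·(1) + (0) = 4
  T: [D_c]_T + 2·[v]_T + [τ]_T = (-1) + 2·(-1) + (1) = -2
Net dimensions [L⁴ T⁻²] ≠ [1] — not dimensionless.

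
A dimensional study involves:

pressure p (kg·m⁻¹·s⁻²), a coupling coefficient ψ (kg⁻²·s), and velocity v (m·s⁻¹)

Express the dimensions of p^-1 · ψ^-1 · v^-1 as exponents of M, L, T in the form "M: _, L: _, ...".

Collect each base-dimension exponent across the product:
  M: −(1) − (-2) − (0) = 1
  L: −(-1) − (0) − (1) = 0
  T: −(-2) − (1) − (-1) = 2
So the dimensions are [M T²].

M: 1, L: 0, T: 2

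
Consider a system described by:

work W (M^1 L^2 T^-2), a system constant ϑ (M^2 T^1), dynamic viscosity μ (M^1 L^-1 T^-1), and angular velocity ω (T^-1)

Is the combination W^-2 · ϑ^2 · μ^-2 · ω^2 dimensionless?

no

Sum the exponent of each base dimension across the product:
  M: −2·[W]_M + 2·[ϑ]_M − 2·[μ]_M + 2·[ω]_M = −2·(1) + 2·(2) − 2·(1) + 2·(0) = 0
  L: −2·[W]_L + 2·[ϑ]_L − 2·[μ]_L + 2·[ω]_L = −2·(2) + 2·(0) − 2·(-1) + 2·(0) = -2
  T: −2·[W]_T + 2·[ϑ]_T − 2·[μ]_T + 2·[ω]_T = −2·(-2) + 2·(1) − 2·(-1) + 2·(-1) = 6
Net dimensions [L⁻² T⁶] ≠ [1] — not dimensionless.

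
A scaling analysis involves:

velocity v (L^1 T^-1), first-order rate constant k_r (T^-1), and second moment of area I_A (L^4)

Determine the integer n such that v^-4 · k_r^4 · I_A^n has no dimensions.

Balance the L exponent: (4)·n from I_A, plus −4·(1) + 4·(0) = -4 from the rest, must sum to zero.
4n − 4 = 0, so n = 1.

1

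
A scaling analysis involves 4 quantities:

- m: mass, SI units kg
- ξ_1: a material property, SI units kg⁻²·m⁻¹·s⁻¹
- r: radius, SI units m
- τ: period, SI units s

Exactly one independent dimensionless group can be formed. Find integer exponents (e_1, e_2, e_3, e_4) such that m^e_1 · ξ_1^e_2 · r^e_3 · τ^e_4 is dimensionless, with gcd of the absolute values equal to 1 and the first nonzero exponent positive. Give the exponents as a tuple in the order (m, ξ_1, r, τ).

(2, 1, 1, 1)

M: e_1·(1) + e_2·(-2) + e_3·(0) + e_4·(0) = 0
L: e_1·(0) + e_2·(-1) + e_3·(1) + e_4·(0) = 0
T: e_1·(0) + e_2·(-1) + e_3·(0) + e_4·(1) = 0
Solving this homogeneous linear system for the smallest-integer solution (first nonzero entry positive) gives (2, 1, 1, 1).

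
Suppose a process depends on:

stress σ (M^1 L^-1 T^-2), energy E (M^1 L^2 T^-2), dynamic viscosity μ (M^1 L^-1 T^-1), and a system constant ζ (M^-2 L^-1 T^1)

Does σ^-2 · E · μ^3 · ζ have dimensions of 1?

Sum the exponent of each base dimension across the product:
  M: −2·[σ]_M + [E]_M + 3·[μ]_M + [ζ]_M = −2·(1) + (1) + 3·(1) + (-2) = 0
  L: −2·[σ]_L + [E]_L + 3·[μ]_L + [ζ]_L = −2·(-1) + (2) + 3·(-1) + (-1) = 0
  T: −2·[σ]_T + [E]_T + 3·[μ]_T + [ζ]_T = −2·(-2) + (-2) + 3·(-1) + (1) = 0
All base exponents vanish — dimensionless.

yes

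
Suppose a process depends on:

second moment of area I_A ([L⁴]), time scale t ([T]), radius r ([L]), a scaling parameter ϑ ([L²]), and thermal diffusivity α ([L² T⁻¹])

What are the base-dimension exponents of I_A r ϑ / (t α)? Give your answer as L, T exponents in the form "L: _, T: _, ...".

L: 5, T: 0

Collect each base-dimension exponent across the product:
  L: (4) − (0) + (1) + (2) − (2) = 5
  T: (0) − (1) + (0) + (0) − (-1) = 0
So the dimensions are [L⁵].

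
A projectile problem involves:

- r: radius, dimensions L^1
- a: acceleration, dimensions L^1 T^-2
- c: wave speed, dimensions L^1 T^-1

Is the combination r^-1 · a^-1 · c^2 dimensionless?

Sum the exponent of each base dimension across the product:
  M: −[r]_M − [a]_M + 2·[c]_M = −(0) − (0) + 2·(0) = 0
  L: −[r]_L − [a]_L + 2·[c]_L = −(1) − (1) + 2·(1) = 0
  T: −[r]_T − [a]_T + 2·[c]_T = −(0) − (-2) + 2·(-1) = 0
All base exponents vanish — dimensionless.

yes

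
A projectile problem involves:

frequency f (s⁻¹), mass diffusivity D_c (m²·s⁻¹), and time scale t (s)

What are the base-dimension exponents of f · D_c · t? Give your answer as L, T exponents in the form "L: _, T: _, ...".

Collect each base-dimension exponent across the product:
  L: (0) + (2) + (0) = 2
  T: (-1) + (-1) + (1) = -1
So the dimensions are [L² T⁻¹].

L: 2, T: -1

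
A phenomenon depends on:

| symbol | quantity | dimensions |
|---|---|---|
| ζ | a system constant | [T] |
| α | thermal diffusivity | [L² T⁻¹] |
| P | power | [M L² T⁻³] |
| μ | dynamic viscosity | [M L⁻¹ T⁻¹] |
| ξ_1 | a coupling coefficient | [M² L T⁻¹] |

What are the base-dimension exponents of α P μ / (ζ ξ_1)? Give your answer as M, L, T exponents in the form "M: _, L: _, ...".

Collect each base-dimension exponent across the product:
  M: −(0) + (0) + (1) + (1) − (2) = 0
  L: −(0) + (2) + (2) + (-1) − (1) = 2
  T: −(1) + (-1) + (-3) + (-1) − (-1) = -5
So the dimensions are [L² T⁻⁵].

M: 0, L: 2, T: -5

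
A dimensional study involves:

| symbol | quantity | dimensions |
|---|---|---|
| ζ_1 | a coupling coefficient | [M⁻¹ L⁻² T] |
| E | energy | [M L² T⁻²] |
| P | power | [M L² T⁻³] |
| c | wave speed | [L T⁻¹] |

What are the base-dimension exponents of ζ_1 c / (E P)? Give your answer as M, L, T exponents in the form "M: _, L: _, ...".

M: -3, L: -5, T: 5

Collect each base-dimension exponent across the product:
  M: (-1) − (1) − (1) + (0) = -3
  L: (-2) − (2) − (2) + (1) = -5
  T: (1) − (-2) − (-3) + (-1) = 5
So the dimensions are [M⁻³ L⁻⁵ T⁵].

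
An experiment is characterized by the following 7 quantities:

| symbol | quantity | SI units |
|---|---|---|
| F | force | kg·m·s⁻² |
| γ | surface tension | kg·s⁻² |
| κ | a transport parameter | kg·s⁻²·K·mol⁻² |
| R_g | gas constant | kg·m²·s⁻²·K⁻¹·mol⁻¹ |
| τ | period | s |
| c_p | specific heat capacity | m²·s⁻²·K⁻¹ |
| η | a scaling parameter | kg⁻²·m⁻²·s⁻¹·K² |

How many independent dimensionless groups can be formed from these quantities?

There are 7 variables and 5 base dimensions (M, L, T, Θ, N).
The dimension matrix has rank 5.
Independent dimensionless groups: 7 − 5 = 2.

2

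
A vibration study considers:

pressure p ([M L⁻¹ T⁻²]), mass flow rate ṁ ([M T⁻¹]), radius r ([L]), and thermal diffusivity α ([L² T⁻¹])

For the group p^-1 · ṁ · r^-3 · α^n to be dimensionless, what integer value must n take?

1

Balance the L exponent: (2)·n from α, plus −(-1) + (0) − 3·(1) = -2 from the rest, must sum to zero.
2n − 2 = 0, so n = 1.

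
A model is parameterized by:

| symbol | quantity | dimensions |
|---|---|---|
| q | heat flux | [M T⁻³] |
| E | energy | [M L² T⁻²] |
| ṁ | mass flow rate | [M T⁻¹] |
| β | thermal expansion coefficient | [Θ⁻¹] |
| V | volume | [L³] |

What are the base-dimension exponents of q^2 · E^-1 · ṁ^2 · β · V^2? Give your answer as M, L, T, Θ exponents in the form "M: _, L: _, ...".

M: 3, L: 4, T: -6, Θ: -1

Collect each base-dimension exponent across the product:
  M: 2·(1) − (1) + 2·(1) + (0) + 2·(0) = 3
  L: 2·(0) − (2) + 2·(0) + (0) + 2·(3) = 4
  T: 2·(-3) − (-2) + 2·(-1) + (0) + 2·(0) = -6
  Θ: 2·(0) − (0) + 2·(0) + (-1) + 2·(0) = -1
So the dimensions are [M³ L⁴ T⁻⁶ Θ⁻¹].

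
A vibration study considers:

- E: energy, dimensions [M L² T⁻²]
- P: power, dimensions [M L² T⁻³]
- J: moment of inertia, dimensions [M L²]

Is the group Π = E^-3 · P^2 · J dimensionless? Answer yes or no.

Sum the exponent of each base dimension across the product:
  M: −3·[E]_M + 2·[P]_M + [J]_M = −3·(1) + 2·(1) + (1) = 0
  L: −3·[E]_L + 2·[P]_L + [J]_L = −3·(2) + 2·(2) + (2) = 0
  T: −3·[E]_T + 2·[P]_T + [J]_T = −3·(-2) + 2·(-3) + (0) = 0
All base exponents vanish — dimensionless.

yes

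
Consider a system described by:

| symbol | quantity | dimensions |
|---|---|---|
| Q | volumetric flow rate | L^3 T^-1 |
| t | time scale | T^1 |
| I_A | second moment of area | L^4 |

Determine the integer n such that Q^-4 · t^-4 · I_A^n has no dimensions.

3

Balance the L exponent: (4)·n from I_A, plus −4·(3) − 4·(0) = -12 from the rest, must sum to zero.
4n − 12 = 0, so n = 3.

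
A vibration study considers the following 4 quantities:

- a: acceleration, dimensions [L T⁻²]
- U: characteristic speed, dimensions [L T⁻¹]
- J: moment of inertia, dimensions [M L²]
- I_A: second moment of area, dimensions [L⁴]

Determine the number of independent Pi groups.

There are 4 variables and 3 base dimensions (M, L, T).
The dimension matrix has rank 3.
Independent dimensionless groups: 4 − 3 = 1.

1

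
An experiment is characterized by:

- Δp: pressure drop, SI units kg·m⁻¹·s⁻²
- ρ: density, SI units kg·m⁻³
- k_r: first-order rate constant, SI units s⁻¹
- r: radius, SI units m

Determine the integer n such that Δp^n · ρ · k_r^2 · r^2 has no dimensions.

-1

Balance the M exponent: (1)·n from Δp, plus (1) + 2·(0) + 2·(0) = 1 from the rest, must sum to zero.
n + 1 = 0, so n = -1.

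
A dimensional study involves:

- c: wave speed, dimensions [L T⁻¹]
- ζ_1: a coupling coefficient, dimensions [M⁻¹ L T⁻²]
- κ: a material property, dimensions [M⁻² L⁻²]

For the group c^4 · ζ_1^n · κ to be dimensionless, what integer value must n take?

Balance the M exponent: (-1)·n from ζ_1, plus 4·(0) + (-2) = -2 from the rest, must sum to zero.
−n − 2 = 0, so n = -2.

-2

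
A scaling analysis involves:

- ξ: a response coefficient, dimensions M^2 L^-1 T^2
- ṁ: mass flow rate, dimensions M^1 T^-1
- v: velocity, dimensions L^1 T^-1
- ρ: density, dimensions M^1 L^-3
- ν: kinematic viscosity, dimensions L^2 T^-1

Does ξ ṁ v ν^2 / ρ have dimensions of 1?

Sum the exponent of each base dimension across the product:
  M: [ξ]_M + [ṁ]_M + [v]_M − [ρ]_M + 2·[ν]_M = (2) + (1) + (0) − (1) + 2·(0) = 2
  L: [ξ]_L + [ṁ]_L + [v]_L − [ρ]_L + 2·[ν]_L = (-1) + (0) + (1) − (-3) + 2·(2) = 7
  T: [ξ]_T + [ṁ]_T + [v]_T − [ρ]_T + 2·[ν]_T = (2) + (-1) + (-1) − (0) + 2·(-1) = -2
Net dimensions [M² L⁷ T⁻²] ≠ [1] — not dimensionless.

no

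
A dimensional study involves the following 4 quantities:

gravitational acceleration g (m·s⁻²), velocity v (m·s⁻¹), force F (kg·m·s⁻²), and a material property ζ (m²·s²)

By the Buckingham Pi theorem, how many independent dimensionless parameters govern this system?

There are 4 variables and 3 base dimensions (M, L, T).
The dimension matrix has rank 3.
Independent dimensionless groups: 4 − 3 = 1.

1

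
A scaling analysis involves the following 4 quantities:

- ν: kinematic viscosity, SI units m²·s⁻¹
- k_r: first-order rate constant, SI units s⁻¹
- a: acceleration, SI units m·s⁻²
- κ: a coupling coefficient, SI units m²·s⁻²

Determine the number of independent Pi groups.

There are 4 variables and 2 base dimensions (L, T).
The dimension matrix has rank 2.
Independent dimensionless groups: 4 − 2 = 2.

2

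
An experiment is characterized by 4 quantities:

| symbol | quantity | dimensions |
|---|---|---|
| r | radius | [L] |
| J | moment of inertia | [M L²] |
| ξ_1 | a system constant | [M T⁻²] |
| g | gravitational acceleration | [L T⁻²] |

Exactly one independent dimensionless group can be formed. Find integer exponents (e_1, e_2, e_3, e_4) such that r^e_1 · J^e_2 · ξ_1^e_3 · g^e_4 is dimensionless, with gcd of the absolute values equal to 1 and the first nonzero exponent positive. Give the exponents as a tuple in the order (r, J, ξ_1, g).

(3, -1, 1, -1)

M: e_1·(0) + e_2·(1) + e_3·(1) + e_4·(0) = 0
L: e_1·(1) + e_2·(2) + e_3·(0) + e_4·(1) = 0
T: e_1·(0) + e_2·(0) + e_3·(-2) + e_4·(-2) = 0
Solving this homogeneous linear system for the smallest-integer solution (first nonzero entry positive) gives (3, -1, 1, -1).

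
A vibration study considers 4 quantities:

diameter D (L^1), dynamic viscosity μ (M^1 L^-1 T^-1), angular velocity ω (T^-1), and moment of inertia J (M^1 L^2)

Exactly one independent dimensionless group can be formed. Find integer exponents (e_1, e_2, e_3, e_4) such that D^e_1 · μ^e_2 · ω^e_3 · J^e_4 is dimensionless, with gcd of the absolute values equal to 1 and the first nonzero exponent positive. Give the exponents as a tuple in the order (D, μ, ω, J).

(3, 1, -1, -1)

M: e_1·(0) + e_2·(1) + e_3·(0) + e_4·(1) = 0
L: e_1·(1) + e_2·(-1) + e_3·(0) + e_4·(2) = 0
T: e_1·(0) + e_2·(-1) + e_3·(-1) + e_4·(0) = 0
Solving this homogeneous linear system for the smallest-integer solution (first nonzero entry positive) gives (3, 1, -1, -1).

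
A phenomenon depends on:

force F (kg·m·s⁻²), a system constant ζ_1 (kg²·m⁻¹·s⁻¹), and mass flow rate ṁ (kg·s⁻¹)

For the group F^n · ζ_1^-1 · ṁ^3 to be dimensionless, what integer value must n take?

Balance the M exponent: (1)·n from F, plus −(2) + 3·(1) = 1 from the rest, must sum to zero.
n + 1 = 0, so n = -1.

-1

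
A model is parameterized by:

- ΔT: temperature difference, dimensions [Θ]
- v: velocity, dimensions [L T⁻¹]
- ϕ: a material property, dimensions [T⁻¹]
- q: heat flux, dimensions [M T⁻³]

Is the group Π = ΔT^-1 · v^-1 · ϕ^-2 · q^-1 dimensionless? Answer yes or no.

Sum the exponent of each base dimension across the product:
  M: −[ΔT]_M − [v]_M − 2·[ϕ]_M − [q]_M = −(0) − (0) − 2·(0) − (1) = -1
  L: −[ΔT]_L − [v]_L − 2·[ϕ]_L − [q]_L = −(0) − (1) − 2·(0) − (0) = -1
  T: −[ΔT]_T − [v]_T − 2·[ϕ]_T − [q]_T = −(0) − (-1) − 2·(-1) − (-3) = 6
  Θ: −[ΔT]_Θ − [v]_Θ − 2·[ϕ]_Θ − [q]_Θ = −(1) − (0) − 2·(0) − (0) = -1
Net dimensions [M⁻¹ L⁻¹ T⁶ Θ⁻¹] ≠ [1] — not dimensionless.

no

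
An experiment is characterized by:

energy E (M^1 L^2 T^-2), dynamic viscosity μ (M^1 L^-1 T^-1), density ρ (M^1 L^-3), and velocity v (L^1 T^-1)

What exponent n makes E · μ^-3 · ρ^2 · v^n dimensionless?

Balance the L exponent: (1)·n from v, plus (2) − 3·(-1) + 2·(-3) = -1 from the rest, must sum to zero.
n − 1 = 0, so n = 1.

1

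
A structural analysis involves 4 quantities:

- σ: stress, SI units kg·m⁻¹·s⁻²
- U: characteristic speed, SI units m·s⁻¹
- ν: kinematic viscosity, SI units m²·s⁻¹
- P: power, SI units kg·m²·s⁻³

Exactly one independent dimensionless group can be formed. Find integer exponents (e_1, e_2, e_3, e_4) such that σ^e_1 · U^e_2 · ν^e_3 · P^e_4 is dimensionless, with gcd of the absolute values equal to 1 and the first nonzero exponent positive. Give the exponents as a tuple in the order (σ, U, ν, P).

(1, -1, 2, -1)

M: e_1·(1) + e_2·(0) + e_3·(0) + e_4·(1) = 0
L: e_1·(-1) + e_2·(1) + e_3·(2) + e_4·(2) = 0
T: e_1·(-2) + e_2·(-1) + e_3·(-1) + e_4·(-3) = 0
Solving this homogeneous linear system for the smallest-integer solution (first nonzero entry positive) gives (1, -1, 2, -1).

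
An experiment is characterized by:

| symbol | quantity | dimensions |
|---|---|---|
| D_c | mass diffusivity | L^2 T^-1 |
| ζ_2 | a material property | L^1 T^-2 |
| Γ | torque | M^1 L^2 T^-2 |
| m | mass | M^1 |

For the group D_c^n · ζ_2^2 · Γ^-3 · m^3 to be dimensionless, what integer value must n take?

2

Balance the L exponent: (2)·n from D_c, plus 2·(1) − 3·(2) + 3·(0) = -4 from the rest, must sum to zero.
2n − 4 = 0, so n = 2.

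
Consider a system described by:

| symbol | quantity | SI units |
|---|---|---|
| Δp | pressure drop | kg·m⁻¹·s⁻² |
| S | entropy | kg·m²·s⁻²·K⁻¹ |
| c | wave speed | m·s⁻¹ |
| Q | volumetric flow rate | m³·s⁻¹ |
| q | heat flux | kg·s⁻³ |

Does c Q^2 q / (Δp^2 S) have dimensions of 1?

Sum the exponent of each base dimension across the product:
  M: −2·[Δp]_M − [S]_M + [c]_M + 2·[Q]_M + [q]_M = −2·(1) − (1) + (0) + 2·(0) + (1) = -2
  L: −2·[Δp]_L − [S]_L + [c]_L + 2·[Q]_L + [q]_L = −2·(-1) − (2) + (1) + 2·(3) + (0) = 7
  T: −2·[Δp]_T − [S]_T + [c]_T + 2·[Q]_T + [q]_T = −2·(-2) − (-2) + (-1) + 2·(-1) + (-3) = 0
  Θ: −2·[Δp]_Θ − [S]_Θ + [c]_Θ + 2·[Q]_Θ + [q]_Θ = −2·(0) − (-1) + (0) + 2·(0) + (0) = 1
Net dimensions [M⁻² L⁷ Θ] ≠ [1] — not dimensionless.

no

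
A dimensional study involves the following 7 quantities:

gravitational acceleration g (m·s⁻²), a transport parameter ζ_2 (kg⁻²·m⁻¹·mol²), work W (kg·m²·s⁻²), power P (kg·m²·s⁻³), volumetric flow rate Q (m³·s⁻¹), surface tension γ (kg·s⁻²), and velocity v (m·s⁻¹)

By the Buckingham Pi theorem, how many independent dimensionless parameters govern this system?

3

There are 7 variables and 4 base dimensions (M, L, T, N).
The dimension matrix has rank 4.
Independent dimensionless groups: 7 − 4 = 3.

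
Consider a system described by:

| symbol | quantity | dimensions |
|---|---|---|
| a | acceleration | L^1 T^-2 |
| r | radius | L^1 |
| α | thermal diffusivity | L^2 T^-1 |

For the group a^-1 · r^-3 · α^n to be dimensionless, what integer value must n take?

2

Balance the L exponent: (2)·n from α, plus −(1) − 3·(1) = -4 from the rest, must sum to zero.
2n − 4 = 0, so n = 2.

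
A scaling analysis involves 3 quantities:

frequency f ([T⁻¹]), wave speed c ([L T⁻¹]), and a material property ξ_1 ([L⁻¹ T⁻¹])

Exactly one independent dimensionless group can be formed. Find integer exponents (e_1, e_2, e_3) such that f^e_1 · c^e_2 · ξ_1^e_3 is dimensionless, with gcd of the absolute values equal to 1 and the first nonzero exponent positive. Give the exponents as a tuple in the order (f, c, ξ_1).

L: e_1·(0) + e_2·(1) + e_3·(-1) = 0
T: e_1·(-1) + e_2·(-1) + e_3·(-1) = 0
Solving this homogeneous linear system for the smallest-integer solution (first nonzero entry positive) gives (2, -1, -1).

(2, -1, -1)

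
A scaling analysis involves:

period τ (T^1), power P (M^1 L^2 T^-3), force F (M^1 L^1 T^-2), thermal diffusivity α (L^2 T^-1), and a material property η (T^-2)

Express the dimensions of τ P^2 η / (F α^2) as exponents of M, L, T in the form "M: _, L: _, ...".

Collect each base-dimension exponent across the product:
  M: (0) + 2·(1) − (1) − 2·(0) + (0) = 1
  L: (0) + 2·(2) − (1) − 2·(2) + (0) = -1
  T: (1) + 2·(-3) − (-2) − 2·(-1) + (-2) = -3
So the dimensions are [M L⁻¹ T⁻³].

M: 1, L: -1, T: -3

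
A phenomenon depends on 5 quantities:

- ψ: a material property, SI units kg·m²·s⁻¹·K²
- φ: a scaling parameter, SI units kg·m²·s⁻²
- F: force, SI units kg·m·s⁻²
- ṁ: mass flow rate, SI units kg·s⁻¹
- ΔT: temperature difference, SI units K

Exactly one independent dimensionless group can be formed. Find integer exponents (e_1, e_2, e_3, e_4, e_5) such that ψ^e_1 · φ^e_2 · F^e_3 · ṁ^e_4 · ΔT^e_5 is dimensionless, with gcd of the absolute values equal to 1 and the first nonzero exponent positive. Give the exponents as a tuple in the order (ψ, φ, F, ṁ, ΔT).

(1, -2, 2, -1, -2)

M: e_1·(1) + e_2·(1) + e_3·(1) + e_4·(1) + e_5·(0) = 0
L: e_1·(2) + e_2·(2) + e_3·(1) + e_4·(0) + e_5·(0) = 0
T: e_1·(-1) + e_2·(-2) + e_3·(-2) + e_4·(-1) + e_5·(0) = 0
Θ: e_1·(2) + e_2·(0) + e_3·(0) + e_4·(0) + e_5·(1) = 0
Solving this homogeneous linear system for the smallest-integer solution (first nonzero entry positive) gives (1, -2, 2, -1, -2).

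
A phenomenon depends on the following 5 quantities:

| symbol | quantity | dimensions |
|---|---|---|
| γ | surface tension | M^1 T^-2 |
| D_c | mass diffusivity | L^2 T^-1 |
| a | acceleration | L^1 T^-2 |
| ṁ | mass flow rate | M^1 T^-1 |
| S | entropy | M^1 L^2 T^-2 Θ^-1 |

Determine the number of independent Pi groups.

1

There are 5 variables and 4 base dimensions (M, L, T, Θ).
The dimension matrix has rank 4.
Independent dimensionless groups: 5 − 4 = 1.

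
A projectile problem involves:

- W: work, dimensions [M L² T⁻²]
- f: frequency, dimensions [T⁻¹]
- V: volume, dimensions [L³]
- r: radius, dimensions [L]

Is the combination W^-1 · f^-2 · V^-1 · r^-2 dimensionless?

Sum the exponent of each base dimension across the product:
  M: −[W]_M − 2·[f]_M − [V]_M − 2·[r]_M = −(1) − 2·(0) − (0) − 2·(0) = -1
  L: −[W]_L − 2·[f]_L − [V]_L − 2·[r]_L = −(2) − 2·(0) − (3) − 2·(1) = -7
  T: −[W]_T − 2·[f]_T − [V]_T − 2·[r]_T = −(-2) − 2·(-1) − (0) − 2·(0) = 4
Net dimensions [M⁻¹ L⁻⁷ T⁴] ≠ [1] — not dimensionless.

no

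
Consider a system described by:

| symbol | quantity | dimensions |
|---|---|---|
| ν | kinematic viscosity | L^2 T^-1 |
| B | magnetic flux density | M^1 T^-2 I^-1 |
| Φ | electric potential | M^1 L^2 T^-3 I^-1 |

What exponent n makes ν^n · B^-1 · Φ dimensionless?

Balance the L exponent: (2)·n from ν, plus −(0) + (2) = 2 from the rest, must sum to zero.
2n + 2 = 0, so n = -1.

-1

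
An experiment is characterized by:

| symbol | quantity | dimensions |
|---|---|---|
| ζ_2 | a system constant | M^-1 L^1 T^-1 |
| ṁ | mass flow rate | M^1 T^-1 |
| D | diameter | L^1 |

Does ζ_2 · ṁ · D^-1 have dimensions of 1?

no

Sum the exponent of each base dimension across the product:
  M: [ζ_2]_M + [ṁ]_M − [D]_M = (-1) + (1) − (0) = 0
  L: [ζ_2]_L + [ṁ]_L − [D]_L = (1) + (0) − (1) = 0
  T: [ζ_2]_T + [ṁ]_T − [D]_T = (-1) + (-1) − (0) = -2
Net dimensions [T⁻²] ≠ [1] — not dimensionless.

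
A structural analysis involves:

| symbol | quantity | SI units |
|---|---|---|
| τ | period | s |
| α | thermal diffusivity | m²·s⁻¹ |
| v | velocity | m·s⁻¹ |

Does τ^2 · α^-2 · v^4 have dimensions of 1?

Sum the exponent of each base dimension across the product:
  M: 2·[τ]_M − 2·[α]_M + 4·[v]_M = 2·(0) − 2·(0) + 4·(0) = 0
  L: 2·[τ]_L − 2·[α]_L + 4·[v]_L = 2·(0) − 2·(2) + 4·(1) = 0
  T: 2·[τ]_T − 2·[α]_T + 4·[v]_T = 2·(1) − 2·(-1) + 4·(-1) = 0
All base exponents vanish — dimensionless.

yes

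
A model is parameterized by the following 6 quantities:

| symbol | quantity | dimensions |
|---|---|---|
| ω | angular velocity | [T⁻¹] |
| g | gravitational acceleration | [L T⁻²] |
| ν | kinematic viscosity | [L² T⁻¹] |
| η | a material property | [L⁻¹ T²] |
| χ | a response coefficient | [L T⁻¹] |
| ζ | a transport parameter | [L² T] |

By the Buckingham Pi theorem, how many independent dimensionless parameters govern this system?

There are 6 variables and 2 base dimensions (L, T).
The dimension matrix has rank 2.
Independent dimensionless groups: 6 − 2 = 4.

4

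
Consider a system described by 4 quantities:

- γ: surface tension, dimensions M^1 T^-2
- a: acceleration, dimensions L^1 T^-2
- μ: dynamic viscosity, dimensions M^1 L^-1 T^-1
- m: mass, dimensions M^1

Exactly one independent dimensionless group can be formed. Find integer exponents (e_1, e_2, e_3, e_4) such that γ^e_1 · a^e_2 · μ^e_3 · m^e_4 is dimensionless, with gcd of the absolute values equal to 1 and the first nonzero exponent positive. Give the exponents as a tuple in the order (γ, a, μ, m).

(3, -2, -2, -1)

M: e_1·(1) + e_2·(0) + e_3·(1) + e_4·(1) = 0
L: e_1·(0) + e_2·(1) + e_3·(-1) + e_4·(0) = 0
T: e_1·(-2) + e_2·(-2) + e_3·(-1) + e_4·(0) = 0
Solving this homogeneous linear system for the smallest-integer solution (first nonzero entry positive) gives (3, -2, -2, -1).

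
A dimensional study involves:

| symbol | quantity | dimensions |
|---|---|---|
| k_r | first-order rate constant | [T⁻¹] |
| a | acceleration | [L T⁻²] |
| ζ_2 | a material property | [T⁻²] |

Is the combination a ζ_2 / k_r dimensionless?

no

Sum the exponent of each base dimension across the product:
  L: −[k_r]_L + [a]_L + [ζ_2]_L = −(0) + (1) + (0) = 1
  T: −[k_r]_T + [a]_T + [ζ_2]_T = −(-1) + (-2) + (-2) = -3
Net dimensions [L T⁻³] ≠ [1] — not dimensionless.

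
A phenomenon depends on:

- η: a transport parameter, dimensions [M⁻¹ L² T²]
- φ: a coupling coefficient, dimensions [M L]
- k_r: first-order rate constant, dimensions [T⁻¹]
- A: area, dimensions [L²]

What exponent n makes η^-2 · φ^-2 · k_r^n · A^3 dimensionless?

-4

Balance the T exponent: (-1)·n from k_r, plus −2·(2) − 2·(0) + 3·(0) = -4 from the rest, must sum to zero.
−n − 4 = 0, so n = -4.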